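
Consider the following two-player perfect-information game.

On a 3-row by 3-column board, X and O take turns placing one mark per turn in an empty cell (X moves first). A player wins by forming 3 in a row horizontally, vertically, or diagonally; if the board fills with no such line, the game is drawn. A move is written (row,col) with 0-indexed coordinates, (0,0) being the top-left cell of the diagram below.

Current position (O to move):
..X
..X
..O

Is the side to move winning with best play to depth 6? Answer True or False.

O winning at [..X/..X/..O]: True

ply 1, O at ..X/..X/..O | (0,0)=-1→O.X/..X/..O; (0,1)=-1→.OX/..X/..O; (1,0)=+0→..X/O.X/..O; (1,1)=+0→..X/.OX/..O; (2,0)=+1→..X/..X/O.O*; (2,1)=+1→..X/..X/.OO
ply 2, X at ..X/..X/O.O | (0,0)=-1→X.X/..X/O.O*; (0,1)=-1→.XX/..X/O.O; (1,0)=-1→..X/X.X/O.O; (1,1)=-1→..X/.XX/O.O; (2,1)=-1→..X/..X/OXO
ply 3, O at X.X/..X/O.O | (0,1)=+0→XOX/..X/O.O; (1,0)=-1→X.X/O.X/O.O; (1,1)=-1→X.X/.OX/O.O; (2,1)=+1→X.X/..X/OOO*
ply 4: X.X/..X/OOO is terminal -1 (X); from ..X/..X/..O depth 6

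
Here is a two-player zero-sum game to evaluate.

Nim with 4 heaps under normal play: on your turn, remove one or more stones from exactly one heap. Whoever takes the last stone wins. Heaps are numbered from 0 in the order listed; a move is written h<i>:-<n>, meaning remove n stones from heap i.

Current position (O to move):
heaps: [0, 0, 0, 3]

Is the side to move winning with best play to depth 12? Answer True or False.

O winning at [(0,0,0,3)]: True

ply 1, O at (0,0,0,3) | h3:-1=-1→(0,0,0,2); h3:-2=-1→(0,0,0,1); h3:-3=+1→(0,0,0,0)*
ply 2: (0,0,0,0) is terminal -1 (X); from (0,0,0,3) depth 12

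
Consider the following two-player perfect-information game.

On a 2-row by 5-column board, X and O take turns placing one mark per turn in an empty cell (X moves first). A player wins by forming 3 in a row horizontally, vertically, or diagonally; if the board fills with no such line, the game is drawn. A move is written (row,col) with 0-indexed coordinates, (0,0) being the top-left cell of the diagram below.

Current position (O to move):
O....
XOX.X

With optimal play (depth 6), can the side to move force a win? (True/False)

O winning at [O..../XOX.X]: False

[O..../XOX.X] O move#1: (0,1):-1/OO.../XOX.X, (0,2):-1/O.O../XOX.X, (0,3):-1/O..O./XOX.X, (0,4):-1/O...O/XOX.X, (1,3):+0/O..../XOXOX*
[O..../XOXOX] X move#2: (0,1):+0/OX.../XOXOX*, (0,2):+0/O.X../XOXOX, (0,3):+0/O..X./XOXOX, (0,4):+0/O...X/XOXOX
[OX.../XOXOX] O move#3: (0,2):+0/OXO../XOXOX*, (0,3):+0/OX.O./XOXOX, (0,4):+0/OX..O/XOXOX
[OXO../XOXOX] X move#4: (0,3):+0/OXOX./XOXOX*, (0,4):+0/OXO.X/XOXOX
[OXOX./XOXOX] O move#5: (0,4):+0/OXOXO/XOXOX*
[OXOXO/XOXOX] end (terminal +0, X#6); searched O..../XOX.X to 6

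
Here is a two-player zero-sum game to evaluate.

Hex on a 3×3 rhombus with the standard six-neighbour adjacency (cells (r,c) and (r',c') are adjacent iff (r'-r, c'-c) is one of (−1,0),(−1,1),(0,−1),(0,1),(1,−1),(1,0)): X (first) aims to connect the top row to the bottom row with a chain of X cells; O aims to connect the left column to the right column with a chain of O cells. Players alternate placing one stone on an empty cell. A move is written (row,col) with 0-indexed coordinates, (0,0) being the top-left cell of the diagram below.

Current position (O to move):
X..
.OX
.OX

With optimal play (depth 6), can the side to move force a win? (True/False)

[X../.OX/.OX] O move#1: (0,1):-1/XO./.OX/.OX, (0,2):+1/X.O/.OX/.OX*, (1,0):-1/X../OOX/.OX, (2,0):-1/X../.OX/OOX
[X.O/.OX/.OX] X move#2: (0,1):-1/XXO/.OX/.OX*, (1,0):-1/X.O/XOX/.OX, (2,0):-1/X.O/.OX/XOX
[XXO/.OX/.OX] O move#3: (1,0):+1/XXO/OOX/.OX*, (2,0):+1/XXO/.OX/OOX
[XXO/OOX/.OX] end (terminal -1, X#4); searched X../.OX/.OX to 6

O winning at [X../.OX/.OX]: True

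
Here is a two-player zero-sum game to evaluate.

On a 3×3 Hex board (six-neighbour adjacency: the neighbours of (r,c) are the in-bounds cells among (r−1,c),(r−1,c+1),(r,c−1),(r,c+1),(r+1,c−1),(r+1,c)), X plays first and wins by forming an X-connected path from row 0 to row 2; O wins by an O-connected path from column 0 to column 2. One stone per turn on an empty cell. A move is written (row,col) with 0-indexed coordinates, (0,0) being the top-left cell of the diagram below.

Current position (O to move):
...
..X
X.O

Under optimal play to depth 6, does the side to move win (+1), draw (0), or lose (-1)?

value(.../..X/X.O, O) = -1

[.../..X/X.O] O move#1: (0,0):-1/O../..X/X.O*, (0,1):-1/.O./..X/X.O, (0,2):-1/..O/..X/X.O, (1,0):-1/.../O.X/X.O, (1,1):-1/.../.OX/X.O, (2,1):-1/.../..X/XOO
[O../..X/X.O] X move#2: (0,1):+1/OX./..X/X.O*, (0,2):+1/O.X/..X/X.O, (1,0):+1/O../X.X/X.O, (1,1):+1/O../.XX/X.O, (2,1):+1/O../..X/XXO
[OX./..X/X.O] O move#3: (0,2):-1/OXO/..X/X.O*, (1,0):-1/OX./O.X/X.O, (1,1):-1/OX./.OX/X.O, (2,1):-1/OX./..X/XOO
[OXO/..X/X.O] X move#4: (1,0):+1/OXO/X.X/X.O*, (1,1):+1/OXO/.XX/X.O, (2,1):+1/OXO/..X/XXO
[OXO/X.X/X.O] end (terminal -1, O#5); searched .../..X/X.O to 6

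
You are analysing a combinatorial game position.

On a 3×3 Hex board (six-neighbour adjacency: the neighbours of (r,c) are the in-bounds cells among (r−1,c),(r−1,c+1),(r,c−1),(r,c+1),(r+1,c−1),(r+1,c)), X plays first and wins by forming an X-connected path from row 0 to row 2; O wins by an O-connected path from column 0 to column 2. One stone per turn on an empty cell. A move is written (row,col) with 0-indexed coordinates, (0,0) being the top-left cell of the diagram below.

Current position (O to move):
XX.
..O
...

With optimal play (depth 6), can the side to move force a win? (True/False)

p1 O@[XX./..O/...]: (0,2)[XXO/..O/...]-1 (1,0)[XX./O.O/...]-1 (1,1)[XX./.OO/...]+1* (2,0)[XX./..O/O..]+1 (2,1)[XX./..O/.O.]-1 (2,2)[XX./..O/..O]-1
p2 X@[XX./.OO/...]: (0,2)[XXX/.OO/...]-1* (1,0)[XX./XOO/...]-1 (2,0)[XX./.OO/X..]-1 (2,1)[XX./.OO/.X.]-1 (2,2)[XX./.OO/..X]-1
p3 O@[XXX/.OO/...]: (1,0)[XXX/OOO/...]+1* (2,0)[XXX/.OO/O..]+1 (2,1)[XXX/.OO/.O.]+1 (2,2)[XXX/.OO/..O]+1
p4 X@[XXX/OOO/...] terminal -1; root [XX./..O/...] d6

O winning at [XX./..O/...]: True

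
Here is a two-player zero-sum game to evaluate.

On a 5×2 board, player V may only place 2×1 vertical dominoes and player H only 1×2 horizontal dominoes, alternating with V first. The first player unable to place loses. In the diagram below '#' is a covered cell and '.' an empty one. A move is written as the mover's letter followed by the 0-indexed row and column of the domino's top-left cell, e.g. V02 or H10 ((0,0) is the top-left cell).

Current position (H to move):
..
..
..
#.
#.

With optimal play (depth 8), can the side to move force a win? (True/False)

ply 1, H at ../../../#./#. | H00=-1→##/../../#./#.; H10=+1→../##/../#./#.*; H20=-1→../../##/#./#.
ply 2, V at ../##/../#./#. | V21=-1→../##/.#/##/#.*; V31=-1→../##/../##/##
ply 3, H at ../##/.#/##/#. | H00=+1→##/##/.#/##/#.*
ply 4: ##/##/.#/##/#. is terminal -1 (V); from ../../../#./#. depth 8

H winning at [../../../#./#.]: True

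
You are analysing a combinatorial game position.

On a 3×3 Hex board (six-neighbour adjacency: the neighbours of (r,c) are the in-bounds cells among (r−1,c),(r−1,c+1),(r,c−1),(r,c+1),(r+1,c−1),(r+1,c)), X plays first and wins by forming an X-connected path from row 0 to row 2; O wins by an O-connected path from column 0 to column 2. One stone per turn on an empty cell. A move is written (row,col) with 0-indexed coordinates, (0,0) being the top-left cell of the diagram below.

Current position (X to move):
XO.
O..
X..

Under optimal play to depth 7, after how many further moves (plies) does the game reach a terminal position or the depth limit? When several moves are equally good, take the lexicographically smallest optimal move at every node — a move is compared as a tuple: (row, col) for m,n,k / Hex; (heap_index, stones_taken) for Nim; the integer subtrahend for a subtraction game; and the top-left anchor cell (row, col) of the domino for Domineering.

[XO./O../X..] X move#1: (0,2):+1/XOX/O../X..*, (1,1):-1/XO./OX./X.., (1,2):-1/XO./O.X/X.., (2,1):-1/XO./O../XX., (2,2):-1/XO./O../X.X
[XOX/O../X..] O move#2: (1,1):-1/XOX/OO./X..*, (1,2):-1/XOX/O.O/X.., (2,1):-1/XOX/O../XO., (2,2):-1/XOX/O../X.O
[XOX/OO./X..] X move#3: (1,2):+1/XOX/OOX/X..*, (2,1):-1/XOX/OO./XX., (2,2):-1/XOX/OO./X.X
[XOX/OOX/X..] O move#4: (2,1):-1/XOX/OOX/XO.*, (2,2):-1/XOX/OOX/X.O
[XOX/OOX/XO.] X move#5: (2,2):+1/XOX/OOX/XOX*
[XOX/OOX/XOX] end (terminal -1, O#6); searched XO./O../X.. to 7

PV length from [XO./O../X..]: 5 plies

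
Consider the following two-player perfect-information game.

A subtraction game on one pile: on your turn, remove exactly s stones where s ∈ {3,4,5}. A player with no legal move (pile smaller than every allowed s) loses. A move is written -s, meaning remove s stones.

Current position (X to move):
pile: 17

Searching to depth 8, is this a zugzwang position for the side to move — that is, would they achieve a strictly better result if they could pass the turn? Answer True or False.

zugzwang(17, X) = True

p1 X@[17]: -3[14]-1* -4[13]-1 -5[12]-1
p2 O@[14]: -3[11]-1 -4[10]+1* -5[9]+1
p3 X@[10]: -3[7]-1* -4[6]-1 -5[5]-1
p4 O@[7]: -3[4]-1 -4[3]-1 -5[2]+1*
p5 X@[2] terminal -1; root [17] d8
pass branch (O moves first from the same position):
  | p1 O@[17]: -3[14]-1* -4[13]-1 -5[12]-1
  | p2 X@[14]: -3[11]-1 -4[10]+1* -5[9]+1
  | p3 O@[10]: -3[7]-1* -4[6]-1 -5[5]-1
  | p4 X@[7]: -3[4]-1 -4[3]-1 -5[2]+1*
  | p5 O@[2] terminal -1; root [17] d8
X moving scores -1; X passing scores +1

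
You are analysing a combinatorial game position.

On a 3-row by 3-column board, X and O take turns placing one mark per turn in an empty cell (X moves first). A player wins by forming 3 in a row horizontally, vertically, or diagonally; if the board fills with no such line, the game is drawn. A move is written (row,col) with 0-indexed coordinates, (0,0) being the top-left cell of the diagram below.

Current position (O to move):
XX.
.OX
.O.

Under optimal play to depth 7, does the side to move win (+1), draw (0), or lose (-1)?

value(XX./.OX/.O., O) = 0

p1 O@[XX./.OX/.O.]: (0,2)[XXO/.OX/.O.]+0* (1,0)[XX./OOX/.O.]-1 (2,0)[XX./.OX/OO.]-1 (2,2)[XX./.OX/.OO]-1
p2 X@[XXO/.OX/.O.]: (1,0)[XXO/XOX/.O.]-1 (2,0)[XXO/.OX/XO.]+0* (2,2)[XXO/.OX/.OX]-1
p3 O@[XXO/.OX/XO.]: (1,0)[XXO/OOX/XO.]+0* (2,2)[XXO/.OX/XOO]-1
p4 X@[XXO/OOX/XO.]: (2,2)[XXO/OOX/XOX]+0*
p5 O@[XXO/OOX/XOX] terminal +0; root [XX./.OX/.O.] d7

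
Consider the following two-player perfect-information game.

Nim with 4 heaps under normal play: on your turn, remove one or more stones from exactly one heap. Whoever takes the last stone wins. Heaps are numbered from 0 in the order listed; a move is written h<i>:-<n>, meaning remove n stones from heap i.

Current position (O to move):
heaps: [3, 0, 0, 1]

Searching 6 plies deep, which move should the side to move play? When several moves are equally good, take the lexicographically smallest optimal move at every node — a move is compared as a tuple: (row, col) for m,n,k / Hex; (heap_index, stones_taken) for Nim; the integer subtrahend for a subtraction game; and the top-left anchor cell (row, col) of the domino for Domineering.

[(3,0,0,1)] O move#1: h0:-1:-1/(2,0,0,1), h0:-2:+1/(1,0,0,1)*, h0:-3:-1/(0,0,0,1), h3:-1:-1/(3,0,0,0)
[(1,0,0,1)] X move#2: h0:-1:-1/(0,0,0,1)*, h3:-1:-1/(1,0,0,0)
[(0,0,0,1)] O move#3: h3:-1:+1/(0,0,0,0)*
[(0,0,0,0)] end (terminal -1, X#4); searched (3,0,0,1) to 6

O's best at [(3,0,0,1)]: h0:-2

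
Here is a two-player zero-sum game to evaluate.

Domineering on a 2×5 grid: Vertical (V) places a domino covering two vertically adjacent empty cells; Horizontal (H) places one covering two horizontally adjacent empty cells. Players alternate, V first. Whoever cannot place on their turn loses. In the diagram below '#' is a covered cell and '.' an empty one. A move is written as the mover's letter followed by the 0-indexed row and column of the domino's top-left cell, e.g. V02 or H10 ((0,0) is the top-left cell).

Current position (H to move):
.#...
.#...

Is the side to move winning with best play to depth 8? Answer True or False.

H winning at [.#.../.#...]: False

p1 H@[.#.../.#...]: H02[.###./.#...]-1* H03[.#.##/.#...]-1 H12[.#.../.###.]-1 H13[.#.../.#.##]-1
p2 V@[.###./.#...]: V00[####./##...]-1 V04[.####/.#..#]+1*
p3 H@[.####/.#..#]: H12[.####/.####]-1*
p4 V@[.####/.####]: V00[#####/#####]+1*
p5 H@[#####/#####] terminal -1; root [.#.../.#...] d8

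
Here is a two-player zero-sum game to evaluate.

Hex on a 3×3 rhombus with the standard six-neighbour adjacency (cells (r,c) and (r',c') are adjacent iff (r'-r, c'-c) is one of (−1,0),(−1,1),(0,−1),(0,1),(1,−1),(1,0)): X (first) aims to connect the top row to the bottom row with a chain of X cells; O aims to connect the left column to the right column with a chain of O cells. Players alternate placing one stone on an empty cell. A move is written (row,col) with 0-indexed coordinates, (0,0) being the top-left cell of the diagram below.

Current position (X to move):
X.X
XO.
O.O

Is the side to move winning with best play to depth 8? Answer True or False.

ply 1, X at X.X/XO./O.O | (0,1)=-1→XXX/XO./O.O*; (1,2)=-1→X.X/XOX/O.O; (2,1)=-1→X.X/XO./OXO
ply 2, O at XXX/XO./O.O | (1,2)=+1→XXX/XOO/O.O*; (2,1)=+1→XXX/XO./OOO
ply 3: XXX/XOO/O.O is terminal -1 (X); from X.X/XO./O.O depth 8

X winning at [X.X/XO./O.O]: False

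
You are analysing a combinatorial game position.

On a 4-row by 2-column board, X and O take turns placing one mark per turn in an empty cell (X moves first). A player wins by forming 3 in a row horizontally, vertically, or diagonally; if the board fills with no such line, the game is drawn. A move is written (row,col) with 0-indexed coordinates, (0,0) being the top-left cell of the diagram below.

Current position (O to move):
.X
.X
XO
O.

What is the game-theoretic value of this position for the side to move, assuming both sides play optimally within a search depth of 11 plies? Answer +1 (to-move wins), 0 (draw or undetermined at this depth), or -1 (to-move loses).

value(.X/.X/XO/O., O) = 0

[.X/.X/XO/O.] O move#1: (0,0):+0/OX/.X/XO/O.*, (1,0):+0/.X/OX/XO/O., (3,1):+0/.X/.X/XO/OO
[OX/.X/XO/O.] X move#2: (1,0):+0/OX/XX/XO/O.*, (3,1):+0/OX/.X/XO/OX
[OX/XX/XO/O.] O move#3: (3,1):+0/OX/XX/XO/OO*
[OX/XX/XO/OO] end (terminal +0, X#4); searched .X/.X/XO/O. to 11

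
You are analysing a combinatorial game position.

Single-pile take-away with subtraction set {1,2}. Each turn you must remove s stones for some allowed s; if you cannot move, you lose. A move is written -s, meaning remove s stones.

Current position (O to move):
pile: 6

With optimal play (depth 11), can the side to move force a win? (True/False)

[6] O move#1: -1:-1/5*, -2:-1/4
[5] X move#2: -1:-1/4, -2:+1/3*
[3] O move#3: -1:-1/2*, -2:-1/1
[2] X move#4: -1:-1/1, -2:+1/0*
[0] end (terminal -1, O#5); searched 6 to 11

O winning at [6]: False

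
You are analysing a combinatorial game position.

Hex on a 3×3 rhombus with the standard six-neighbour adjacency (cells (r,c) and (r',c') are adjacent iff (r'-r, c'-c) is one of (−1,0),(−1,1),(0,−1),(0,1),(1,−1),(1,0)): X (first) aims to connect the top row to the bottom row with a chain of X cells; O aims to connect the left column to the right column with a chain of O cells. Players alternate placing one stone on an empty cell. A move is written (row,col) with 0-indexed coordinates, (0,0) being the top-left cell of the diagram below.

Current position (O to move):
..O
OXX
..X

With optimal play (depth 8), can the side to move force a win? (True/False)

p1 O@[..O/OXX/..X]: (0,0)[O.O/OXX/..X]-1 (0,1)[.OO/OXX/..X]+1* (2,0)[..O/OXX/O.X]-1 (2,1)[..O/OXX/.OX]-1
p2 X@[.OO/OXX/..X] terminal -1; root [..O/OXX/..X] d8

O winning at [..O/OXX/..X]: True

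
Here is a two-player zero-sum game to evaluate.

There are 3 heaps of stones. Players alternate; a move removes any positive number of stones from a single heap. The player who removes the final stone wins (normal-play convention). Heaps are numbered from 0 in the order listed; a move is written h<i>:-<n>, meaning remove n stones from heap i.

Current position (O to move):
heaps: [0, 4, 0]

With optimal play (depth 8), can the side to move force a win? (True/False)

p1 O@[(0,4,0)]: h1:-1[(0,3,0)]-1 h1:-2[(0,2,0)]-1 h1:-3[(0,1,0)]-1 h1:-4[(0,0,0)]+1*
p2 X@[(0,0,0)] terminal -1; root [(0,4,0)] d8

O winning at [(0,4,0)]: True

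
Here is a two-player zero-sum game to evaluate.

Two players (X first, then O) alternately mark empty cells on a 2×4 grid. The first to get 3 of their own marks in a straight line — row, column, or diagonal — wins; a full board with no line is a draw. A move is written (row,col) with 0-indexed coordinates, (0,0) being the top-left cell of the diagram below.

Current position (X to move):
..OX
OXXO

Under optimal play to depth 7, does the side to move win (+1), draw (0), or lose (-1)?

[..OX/OXXO] X move#1: (0,0):+0/X.OX/OXXO*, (0,1):+0/.XOX/OXXO
[X.OX/OXXO] O move#2: (0,1):+0/XOOX/OXXO*
[XOOX/OXXO] end (terminal +0, X#3); searched ..OX/OXXO to 7

value(..OX/OXXO, X) = 0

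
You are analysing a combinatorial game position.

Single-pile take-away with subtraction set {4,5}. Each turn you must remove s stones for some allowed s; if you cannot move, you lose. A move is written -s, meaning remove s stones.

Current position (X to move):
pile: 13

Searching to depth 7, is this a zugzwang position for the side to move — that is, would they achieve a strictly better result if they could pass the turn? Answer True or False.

zugzwang(13, X) = False

ply 1, X at 13 | -4=+1→9*; -5=-1→8
ply 2, O at 9 | -4=-1→5*; -5=-1→4
ply 3, X at 5 | -4=+1→1*; -5=+1→0
ply 4: 1 is terminal -1 (O); from 13 depth 7
suppose X passes — search the same position with O to move:
pass> ply 1, O at 13 | -4=+1→9*; -5=-1→8
pass> ply 2, X at 9 | -4=-1→5*; -5=-1→4
pass> ply 3, O at 5 | -4=+1→1*; -5=+1→0
pass> ply 4: 1 is terminal -1 (X); from 13 depth 7
for X: play +1, pass -1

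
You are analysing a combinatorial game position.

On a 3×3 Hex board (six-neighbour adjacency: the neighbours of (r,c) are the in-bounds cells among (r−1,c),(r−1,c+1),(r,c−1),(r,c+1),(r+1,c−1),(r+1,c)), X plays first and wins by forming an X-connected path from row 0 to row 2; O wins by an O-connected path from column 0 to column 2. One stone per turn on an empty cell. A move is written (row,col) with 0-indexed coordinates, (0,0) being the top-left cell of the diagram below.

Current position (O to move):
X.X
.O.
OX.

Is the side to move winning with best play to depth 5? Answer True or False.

ply 1, O at X.X/.O./OX. | (0,1)=-1→XOX/.O./OX.; (1,0)=-1→X.X/OO./OX.; (1,2)=+1→X.X/.OO/OX.*; (2,2)=-1→X.X/.O./OXO
ply 2: X.X/.OO/OX. is terminal -1 (X); from X.X/.O./OX. depth 5

O winning at [X.X/.O./OX.]: True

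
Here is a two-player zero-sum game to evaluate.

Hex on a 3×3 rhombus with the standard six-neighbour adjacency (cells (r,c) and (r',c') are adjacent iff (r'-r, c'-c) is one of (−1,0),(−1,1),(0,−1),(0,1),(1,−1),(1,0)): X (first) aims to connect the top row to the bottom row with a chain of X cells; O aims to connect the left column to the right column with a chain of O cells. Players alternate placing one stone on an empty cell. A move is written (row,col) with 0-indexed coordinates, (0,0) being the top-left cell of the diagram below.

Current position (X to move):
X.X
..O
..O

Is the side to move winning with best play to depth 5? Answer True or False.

p1 X@[X.X/..O/..O]: (0,1)[XXX/..O/..O]-1 (1,0)[X.X/X.O/..O]-1 (1,1)[X.X/.XO/..O]+1* (2,0)[X.X/..O/X.O]+1 (2,1)[X.X/..O/.XO]-1
p2 O@[X.X/.XO/..O]: (0,1)[XOX/.XO/..O]-1* (1,0)[X.X/OXO/..O]-1 (2,0)[X.X/.XO/O.O]-1 (2,1)[X.X/.XO/.OO]-1
p3 X@[XOX/.XO/..O]: (1,0)[XOX/XXO/..O]+1* (2,0)[XOX/.XO/X.O]+1 (2,1)[XOX/.XO/.XO]+1
p4 O@[XOX/XXO/..O]: (2,0)[XOX/XXO/O.O]-1* (2,1)[XOX/XXO/.OO]-1
p5 X@[XOX/XXO/O.O]: (2,1)[XOX/XXO/OXO]+1*
p6 O@[XOX/XXO/OXO] terminal -1; root [X.X/..O/..O] d5

X winning at [X.X/..O/..O]: True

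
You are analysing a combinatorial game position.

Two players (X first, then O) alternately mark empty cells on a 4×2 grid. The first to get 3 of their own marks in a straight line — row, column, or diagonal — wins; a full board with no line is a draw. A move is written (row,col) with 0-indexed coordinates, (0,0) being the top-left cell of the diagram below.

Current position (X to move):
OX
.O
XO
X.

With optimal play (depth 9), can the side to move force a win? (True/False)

ply 1, X at OX/.O/XO/X. | (1,0)=+1→OX/XO/XO/X.*; (3,1)=+0→OX/.O/XO/XX
ply 2: OX/XO/XO/X. is terminal -1 (O); from OX/.O/XO/X. depth 9

X winning at [OX/.O/XO/X.]: True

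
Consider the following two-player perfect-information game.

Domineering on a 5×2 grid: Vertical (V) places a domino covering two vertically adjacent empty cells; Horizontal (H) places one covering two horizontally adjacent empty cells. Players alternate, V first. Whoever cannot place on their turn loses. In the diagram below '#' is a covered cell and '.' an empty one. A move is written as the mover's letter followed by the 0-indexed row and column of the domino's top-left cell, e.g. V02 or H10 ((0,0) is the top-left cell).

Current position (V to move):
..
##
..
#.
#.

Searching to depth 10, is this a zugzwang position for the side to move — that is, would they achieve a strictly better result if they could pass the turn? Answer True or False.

zugzwang(../##/../#./#., V) = False

[../##/../#./#.] V move#1: V21:-1/../##/.#/##/#.*, V31:-1/../##/../##/##
[../##/.#/##/#.] H move#2: H00:+1/##/##/.#/##/#.*
[##/##/.#/##/#.] end (terminal -1, V#3); searched ../##/../#./#. to 10
pass branch (H moves first from the same position):
  | [../##/../#./#.] H move#1: H00:-1/##/##/../#./#., H20:+1/../##/##/#./#.*
  | [../##/##/#./#.] V move#2: V31:-1/../##/##/##/##*
  | [../##/##/##/##] H move#3: H00:+1/##/##/##/##/##*
  | [##/##/##/##/##] end (terminal -1, V#4); searched ../##/../#./#. to 10
V moving scores -1; V passing scores -1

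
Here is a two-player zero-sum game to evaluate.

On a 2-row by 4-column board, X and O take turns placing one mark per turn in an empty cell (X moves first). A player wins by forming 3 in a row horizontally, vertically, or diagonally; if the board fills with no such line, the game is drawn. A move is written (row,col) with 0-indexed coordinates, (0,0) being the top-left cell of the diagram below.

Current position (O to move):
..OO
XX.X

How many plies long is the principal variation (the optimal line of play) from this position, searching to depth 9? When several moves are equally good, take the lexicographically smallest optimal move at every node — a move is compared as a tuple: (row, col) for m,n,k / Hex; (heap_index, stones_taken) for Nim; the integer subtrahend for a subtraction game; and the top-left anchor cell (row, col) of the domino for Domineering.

p1 O@[..OO/XX.X]: (0,0)[O.OO/XX.X]-1 (0,1)[.OOO/XX.X]+1* (1,2)[..OO/XXOX]+0
p2 X@[.OOO/XX.X] terminal -1; root [..OO/XX.X] d9

PV length from [..OO/XX.X]: 1 ply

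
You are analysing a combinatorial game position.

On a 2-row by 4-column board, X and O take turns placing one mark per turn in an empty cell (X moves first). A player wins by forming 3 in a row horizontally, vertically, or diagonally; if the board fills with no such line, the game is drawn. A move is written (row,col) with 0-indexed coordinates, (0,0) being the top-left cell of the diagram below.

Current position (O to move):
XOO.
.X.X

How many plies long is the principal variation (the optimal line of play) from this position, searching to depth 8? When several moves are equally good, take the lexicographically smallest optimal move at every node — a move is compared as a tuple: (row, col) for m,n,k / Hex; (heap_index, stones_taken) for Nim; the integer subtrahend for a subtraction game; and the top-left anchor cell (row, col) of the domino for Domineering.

p1 O@[XOO./.X.X]: (0,3)[XOOO/.X.X]+1* (1,0)[XOO./OX.X]-1 (1,2)[XOO./.XOX]+0
p2 X@[XOOO/.X.X] terminal -1; root [XOO./.X.X] d8

PV length from [XOO./.X.X]: 1 ply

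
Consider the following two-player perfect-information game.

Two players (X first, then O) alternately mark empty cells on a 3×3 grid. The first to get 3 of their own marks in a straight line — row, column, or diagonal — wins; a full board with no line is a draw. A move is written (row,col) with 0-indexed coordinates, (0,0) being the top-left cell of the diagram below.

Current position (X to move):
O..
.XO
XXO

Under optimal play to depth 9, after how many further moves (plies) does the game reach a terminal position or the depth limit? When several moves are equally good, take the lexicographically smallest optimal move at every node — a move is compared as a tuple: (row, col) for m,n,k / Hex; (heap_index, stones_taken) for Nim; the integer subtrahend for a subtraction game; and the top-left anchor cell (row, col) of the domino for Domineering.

ply 1, X at O../.XO/XXO | (0,1)=+1→OX./.XO/XXO*; (0,2)=+1→O.X/.XO/XXO; (1,0)=-1→O../XXO/XXO
ply 2: OX./.XO/XXO is terminal -1 (O); from O../.XO/XXO depth 9

PV length from [O../.XO/XXO]: 1 ply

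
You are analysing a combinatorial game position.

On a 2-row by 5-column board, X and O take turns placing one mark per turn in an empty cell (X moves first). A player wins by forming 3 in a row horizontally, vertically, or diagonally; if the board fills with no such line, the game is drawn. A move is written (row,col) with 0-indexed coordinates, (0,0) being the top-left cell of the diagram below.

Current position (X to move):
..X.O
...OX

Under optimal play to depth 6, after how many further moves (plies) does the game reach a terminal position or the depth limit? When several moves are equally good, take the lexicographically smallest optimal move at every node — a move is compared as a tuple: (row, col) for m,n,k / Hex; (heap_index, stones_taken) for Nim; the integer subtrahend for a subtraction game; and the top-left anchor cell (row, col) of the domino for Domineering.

PV length from [..X.O/...OX]: 3 plies

[..X.O/...OX] X move#1: (0,0):+0/X.X.O/...OX, (0,1):+1/.XX.O/...OX*, (0,3):+0/..XXO/...OX, (1,0):+0/..X.O/X..OX, (1,1):+0/..X.O/.X.OX, (1,2):+0/..X.O/..XOX
[.XX.O/...OX] O move#2: (0,0):-1/OXX.O/...OX*, (0,3):-1/.XXOO/...OX, (1,0):-1/.XX.O/O..OX, (1,1):-1/.XX.O/.O.OX, (1,2):-1/.XX.O/..OOX
[OXX.O/...OX] X move#3: (0,3):+1/OXXXO/...OX*, (1,0):+0/OXX.O/X..OX, (1,1):+0/OXX.O/.X.OX, (1,2):+0/OXX.O/..XOX
[OXXXO/...OX] end (terminal -1, O#4); searched ..X.O/...OX to 6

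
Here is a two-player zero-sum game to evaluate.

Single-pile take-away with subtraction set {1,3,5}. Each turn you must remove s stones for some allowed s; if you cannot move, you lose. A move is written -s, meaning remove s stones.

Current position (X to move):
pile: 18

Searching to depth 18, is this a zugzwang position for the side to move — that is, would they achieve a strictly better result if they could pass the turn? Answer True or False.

[18] X move#1: -1:-1/17*, -3:-1/15, -5:-1/13
[17] O move#2: -1:+1/16*, -3:+1/14, -5:+1/12
[16] X move#3: -1:-1/15*, -3:-1/13, -5:-1/11
[15] O move#4: -1:+1/14*, -3:+1/12, -5:+1/10
[14] X move#5: -1:-1/13*, -3:-1/11, -5:-1/9
[13] O move#6: -1:+1/12*, -3:+1/10, -5:+1/8
[12] X move#7: -1:-1/11*, -3:-1/9, -5:-1/7
[11] O move#8: -1:+1/10*, -3:+1/8, -5:+1/6
[10] X move#9: -1:-1/9*, -3:-1/7, -5:-1/5
[9] O move#10: -1:+1/8*, -3:+1/6, -5:+1/4
[8] X move#11: -1:-1/7*, -3:-1/5, -5:-1/3
[7] O move#12: -1:+1/6*, -3:+1/4, -5:+1/2
[6] X move#13: -1:-1/5*, -3:-1/3, -5:-1/1
[5] O move#14: -1:+1/4*, -3:+1/2, -5:+1/0
[4] X move#15: -1:-1/3*, -3:-1/1
[3] O move#16: -1:+1/2*, -3:+1/0
[2] X move#17: -1:-1/1*
[1] O move#18: -1:+1/0*
[0] end (terminal -1, X#19); searched 18 to 18
pass branch (O moves first from the same position):
  | [18] O move#1: -1:-1/17*, -3:-1/15, -5:-1/13
  | [17] X move#2: -1:+1/16*, -3:+1/14, -5:+1/12
  | [16] O move#3: -1:-1/15*, -3:-1/13, -5:-1/11
  | [15] X move#4: -1:+1/14*, -3:+1/12, -5:+1/10
  | [14] O move#5: -1:-1/13*, -3:-1/11, -5:-1/9
  | [13] X move#6: -1:+1/12*, -3:+1/10, -5:+1/8
  | [12] O move#7: -1:-1/11*, -3:-1/9, -5:-1/7
  | [11] X move#8: -1:+1/10*, -3:+1/8, -5:+1/6
  | [10] O move#9: -1:-1/9*, -3:-1/7, -5:-1/5
  | [9] X move#10: -1:+1/8*, -3:+1/6, -5:+1/4
  | [8] O move#11: -1:-1/7*, -3:-1/5, -5:-1/3
  | [7] X move#12: -1:+1/6*, -3:+1/4, -5:+1/2
  | [6] O move#13: -1:-1/5*, -3:-1/3, -5:-1/1
  | [5] X move#14: -1:+1/4*, -3:+1/2, -5:+1/0
  | [4] O move#15: -1:-1/3*, -3:-1/1
  | [3] X move#16: -1:+1/2*, -3:+1/0
  | [2] O move#17: -1:-1/1*
  | [1] X move#18: -1:+1/0*
  | [0] end (terminal -1, O#19); searched 18 to 18
X moving scores -1; X passing scores +1

zugzwang(18, X) = True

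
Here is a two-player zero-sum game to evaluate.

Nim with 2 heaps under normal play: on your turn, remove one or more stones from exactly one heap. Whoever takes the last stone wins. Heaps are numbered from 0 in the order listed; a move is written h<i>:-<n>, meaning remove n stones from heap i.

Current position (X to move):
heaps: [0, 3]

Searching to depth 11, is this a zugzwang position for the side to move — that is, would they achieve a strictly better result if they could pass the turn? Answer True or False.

zugzwang((0,3), X) = False

ply 1, X at (0,3) | h1:-1=-1→(0,2); h1:-2=-1→(0,1); h1:-3=+1→(0,0)*
ply 2: (0,0) is terminal -1 (O); from (0,3) depth 11
suppose X passes — search the same position with O to move:
pass> ply 1, O at (0,3) | h1:-1=-1→(0,2); h1:-2=-1→(0,1); h1:-3=+1→(0,0)*
pass> ply 2: (0,0) is terminal -1 (X); from (0,3) depth 11
for X: play +1, pass -1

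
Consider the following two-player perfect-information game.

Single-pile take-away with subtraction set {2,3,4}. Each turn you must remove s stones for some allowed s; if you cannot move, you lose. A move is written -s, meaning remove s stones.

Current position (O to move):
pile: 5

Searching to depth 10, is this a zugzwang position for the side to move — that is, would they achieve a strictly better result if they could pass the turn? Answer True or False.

[5] O move#1: -2:-1/3, -3:-1/2, -4:+1/1*
[1] end (terminal -1, X#2); searched 5 to 10
if O skipped the turn, X would face:
~ [5] X move#1: -2:-1/3, -3:-1/2, -4:+1/1*
~ [1] end (terminal -1, O#2); searched 5 to 10
compare (O): move=+1 vs pass=-1

zugzwang(5, O) = False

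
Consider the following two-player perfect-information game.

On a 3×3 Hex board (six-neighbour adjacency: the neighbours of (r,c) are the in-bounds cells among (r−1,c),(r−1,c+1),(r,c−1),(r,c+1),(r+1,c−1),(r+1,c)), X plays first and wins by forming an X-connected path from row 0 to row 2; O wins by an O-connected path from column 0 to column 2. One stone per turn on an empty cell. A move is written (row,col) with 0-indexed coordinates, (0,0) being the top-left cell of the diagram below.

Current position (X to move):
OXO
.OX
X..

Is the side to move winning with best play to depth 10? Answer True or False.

p1 X@[OXO/.OX/X..]: (1,0)[OXO/XOX/X..]+1* (2,1)[OXO/.OX/XX.]-1 (2,2)[OXO/.OX/X.X]-1
p2 O@[OXO/XOX/X..] terminal -1; root [OXO/.OX/X..] d10

X winning at [OXO/.OX/X..]: True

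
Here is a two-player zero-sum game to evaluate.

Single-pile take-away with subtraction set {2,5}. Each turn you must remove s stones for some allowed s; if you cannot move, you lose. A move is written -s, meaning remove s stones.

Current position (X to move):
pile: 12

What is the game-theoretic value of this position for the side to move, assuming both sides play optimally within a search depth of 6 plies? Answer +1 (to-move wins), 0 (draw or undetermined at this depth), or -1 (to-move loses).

ply 1, X at 12 | -2=-1→10; -5=+1→7*
ply 2, O at 7 | -2=-1→5*; -5=-1→2
ply 3, X at 5 | -2=-1→3; -5=+1→0*
ply 4: 0 is terminal -1 (O); from 12 depth 6

value(12, X) = +1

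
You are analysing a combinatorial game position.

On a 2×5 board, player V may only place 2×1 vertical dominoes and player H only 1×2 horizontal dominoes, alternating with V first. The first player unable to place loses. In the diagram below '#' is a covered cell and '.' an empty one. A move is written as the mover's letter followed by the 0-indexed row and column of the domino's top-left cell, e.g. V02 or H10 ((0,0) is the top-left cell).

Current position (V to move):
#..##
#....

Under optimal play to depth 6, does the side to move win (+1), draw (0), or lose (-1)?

value(#..##/#...., V) = +1

[#..##/#....] V move#1: V01:-1/##.##/##..., V02:+1/#.###/#.#..*
[#.###/#.#..] H move#2: H13:-1/#.###/#.###*
[#.###/#.###] V move#3: V01:+1/#####/#####*
[#####/#####] end (terminal -1, H#4); searched #..##/#.... to 6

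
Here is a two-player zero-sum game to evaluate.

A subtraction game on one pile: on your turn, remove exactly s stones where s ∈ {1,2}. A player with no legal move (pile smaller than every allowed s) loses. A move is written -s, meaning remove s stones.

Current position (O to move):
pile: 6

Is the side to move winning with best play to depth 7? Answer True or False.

ply 1, O at 6 | -1=-1→5*; -2=-1→4
ply 2, X at 5 | -1=-1→4; -2=+1→3*
ply 3, O at 3 | -1=-1→2*; -2=-1→1
ply 4, X at 2 | -1=-1→1; -2=+1→0*
ply 5: 0 is terminal -1 (O); from 6 depth 7

O winning at [6]: False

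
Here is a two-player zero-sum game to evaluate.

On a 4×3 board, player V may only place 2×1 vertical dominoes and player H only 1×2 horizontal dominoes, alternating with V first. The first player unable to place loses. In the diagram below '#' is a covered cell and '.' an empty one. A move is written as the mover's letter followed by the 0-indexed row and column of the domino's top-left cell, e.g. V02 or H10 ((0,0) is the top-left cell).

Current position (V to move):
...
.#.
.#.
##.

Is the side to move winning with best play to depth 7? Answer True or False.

[.../.#./.#./##.] V move#1: V00:+1/#../##./.#./##.*, V02:+1/..#/.##/.#./##., V10:+1/.../##./##./##., V12:+1/.../.##/.##/##., V22:+1/.../.#./.##/###
[#../##./.#./##.] H move#2: H01:-1/###/##./.#./##.*
[###/##./.#./##.] V move#3: V12:+1/###/###/.##/##.*, V22:+1/###/##./.##/###
[###/###/.##/##.] end (terminal -1, H#4); searched .../.#./.#./##. to 7

V winning at [.../.#./.#./##.]: True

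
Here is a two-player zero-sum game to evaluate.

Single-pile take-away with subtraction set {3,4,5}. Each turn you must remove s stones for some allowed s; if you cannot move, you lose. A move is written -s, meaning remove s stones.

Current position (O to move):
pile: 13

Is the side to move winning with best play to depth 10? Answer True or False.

O winning at [13]: True

p1 O@[13]: -3[10]+1* -4[9]+1 -5[8]+1
p2 X@[10]: -3[7]-1* -4[6]-1 -5[5]-1
p3 O@[7]: -3[4]-1 -4[3]-1 -5[2]+1*
p4 X@[2] terminal -1; root [13] d10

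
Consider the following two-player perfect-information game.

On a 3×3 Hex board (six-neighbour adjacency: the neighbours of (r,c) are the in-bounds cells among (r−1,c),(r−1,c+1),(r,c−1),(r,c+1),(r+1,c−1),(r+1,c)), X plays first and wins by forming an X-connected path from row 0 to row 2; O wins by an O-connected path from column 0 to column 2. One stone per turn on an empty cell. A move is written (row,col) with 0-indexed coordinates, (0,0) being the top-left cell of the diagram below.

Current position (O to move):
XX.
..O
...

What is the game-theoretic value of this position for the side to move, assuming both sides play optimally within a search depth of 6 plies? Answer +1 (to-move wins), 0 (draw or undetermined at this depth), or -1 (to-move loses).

value(XX./..O/..., O) = +1

p1 O@[XX./..O/...]: (0,2)[XXO/..O/...]-1 (1,0)[XX./O.O/...]-1 (1,1)[XX./.OO/...]+1* (2,0)[XX./..O/O..]+1 (2,1)[XX./..O/.O.]-1 (2,2)[XX./..O/..O]-1
p2 X@[XX./.OO/...]: (0,2)[XXX/.OO/...]-1* (1,0)[XX./XOO/...]-1 (2,0)[XX./.OO/X..]-1 (2,1)[XX./.OO/.X.]-1 (2,2)[XX./.OO/..X]-1
p3 O@[XXX/.OO/...]: (1,0)[XXX/OOO/...]+1* (2,0)[XXX/.OO/O..]+1 (2,1)[XXX/.OO/.O.]+1 (2,2)[XXX/.OO/..O]+1
p4 X@[XXX/OOO/...] terminal -1; root [XX./..O/...] d6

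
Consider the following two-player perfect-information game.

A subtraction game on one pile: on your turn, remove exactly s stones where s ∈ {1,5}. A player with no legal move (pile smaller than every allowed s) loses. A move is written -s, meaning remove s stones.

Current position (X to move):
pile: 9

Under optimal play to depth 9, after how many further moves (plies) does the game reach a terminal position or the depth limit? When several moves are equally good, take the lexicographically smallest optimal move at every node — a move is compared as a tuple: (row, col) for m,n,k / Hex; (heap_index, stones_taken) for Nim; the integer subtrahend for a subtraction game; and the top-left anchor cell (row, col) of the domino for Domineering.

PV length from [9]: 9 plies

ply 1, X at 9 | -1=+1→8*; -5=+1→4
ply 2, O at 8 | -1=-1→7*; -5=-1→3
ply 3, X at 7 | -1=+1→6*; -5=+1→2
ply 4, O at 6 | -1=-1→5*; -5=-1→1
ply 5, X at 5 | -1=+1→4*; -5=+1→0
ply 6, O at 4 | -1=-1→3*
ply 7, X at 3 | -1=+1→2*
ply 8, O at 2 | -1=-1→1*
ply 9, X at 1 | -1=+1→0*
ply 10: 0 is terminal -1 (O); from 9 depth 9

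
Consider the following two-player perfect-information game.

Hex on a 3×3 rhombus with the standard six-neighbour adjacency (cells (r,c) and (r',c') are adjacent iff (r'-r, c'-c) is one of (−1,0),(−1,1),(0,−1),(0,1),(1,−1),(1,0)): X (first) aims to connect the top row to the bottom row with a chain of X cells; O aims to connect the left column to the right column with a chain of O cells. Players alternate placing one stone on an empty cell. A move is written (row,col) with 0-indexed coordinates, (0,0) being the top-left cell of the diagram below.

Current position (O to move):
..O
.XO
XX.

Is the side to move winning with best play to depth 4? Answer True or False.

O winning at [..O/.XO/XX.]: True

ply 1, O at ..O/.XO/XX. | (0,0)=-1→O.O/.XO/XX.; (0,1)=+1→.OO/.XO/XX.*; (1,0)=-1→..O/OXO/XX.; (2,2)=-1→..O/.XO/XXO
ply 2, X at .OO/.XO/XX. | (0,0)=-1→XOO/.XO/XX.*; (1,0)=-1→.OO/XXO/XX.; (2,2)=-1→.OO/.XO/XXX
ply 3, O at XOO/.XO/XX. | (1,0)=+1→XOO/OXO/XX.*; (2,2)=-1→XOO/.XO/XXO
ply 4: XOO/OXO/XX. is terminal -1 (X); from ..O/.XO/XX. depth 4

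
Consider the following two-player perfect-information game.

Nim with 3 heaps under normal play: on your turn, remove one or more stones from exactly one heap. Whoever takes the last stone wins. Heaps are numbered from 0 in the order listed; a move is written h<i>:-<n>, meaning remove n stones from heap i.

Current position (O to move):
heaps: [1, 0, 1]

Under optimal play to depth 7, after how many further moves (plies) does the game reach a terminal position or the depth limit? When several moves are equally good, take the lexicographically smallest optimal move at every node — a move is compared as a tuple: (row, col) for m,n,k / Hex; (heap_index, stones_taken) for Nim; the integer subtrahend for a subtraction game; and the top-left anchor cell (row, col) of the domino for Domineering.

PV length from [(1,0,1)]: 2 plies

ply 1, O at (1,0,1) | h0:-1=-1→(0,0,1)*; h2:-1=-1→(1,0,0)
ply 2, X at (0,0,1) | h2:-1=+1→(0,0,0)*
ply 3: (0,0,0) is terminal -1 (O); from (1,0,1) depth 7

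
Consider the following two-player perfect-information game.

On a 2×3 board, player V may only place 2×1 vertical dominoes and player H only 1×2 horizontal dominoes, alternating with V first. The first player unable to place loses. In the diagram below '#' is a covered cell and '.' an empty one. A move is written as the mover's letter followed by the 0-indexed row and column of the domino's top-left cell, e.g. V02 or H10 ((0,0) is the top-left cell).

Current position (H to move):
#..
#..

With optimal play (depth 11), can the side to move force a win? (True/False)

ply 1, H at #../#.. | H01=+1→###/#..*; H11=+1→#../###
ply 2: ###/#.. is terminal -1 (V); from #../#.. depth 11

H winning at [#../#..]: True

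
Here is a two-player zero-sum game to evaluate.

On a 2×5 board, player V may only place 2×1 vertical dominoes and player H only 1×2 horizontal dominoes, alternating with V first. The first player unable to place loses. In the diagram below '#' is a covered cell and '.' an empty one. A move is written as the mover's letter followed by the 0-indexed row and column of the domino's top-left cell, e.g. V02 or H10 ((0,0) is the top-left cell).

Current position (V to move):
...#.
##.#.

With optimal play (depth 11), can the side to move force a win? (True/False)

p1 V@[...#./##.#.]: V02[..##./####.]+1* V04[...##/##.##]-1
p2 H@[..##./####.]: H00[####./####.]-1*
p3 V@[####./####.]: V04[#####/#####]+1*
p4 H@[#####/#####] terminal -1; root [...#./##.#.] d11

V winning at [...#./##.#.]: True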